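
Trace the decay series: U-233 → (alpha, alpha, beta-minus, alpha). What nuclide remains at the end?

Start: (A, Z) = (233, 92).
After α: (229, 90).
After α: (225, 88).
After β⁻: (225, 89).
After α: (221, 87).
Z = 87 is francium.

Fr-221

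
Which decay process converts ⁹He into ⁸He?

ΔA = 8 − 9 = -1; ΔZ = 2 − 2 = +0.
A drops by 1 with Z unchanged — a neutron was emitted.

neutron emission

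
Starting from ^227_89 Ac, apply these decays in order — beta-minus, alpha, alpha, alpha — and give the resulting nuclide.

Po-215

Start: (A, Z) = (227, 89).
After β⁻: (227, 90).
After α: (223, 88).
After α: (219, 86).
After α: (215, 84).
Z = 84 is polonium.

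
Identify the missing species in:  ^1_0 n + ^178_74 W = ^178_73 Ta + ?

Conserve mass number: 1 + 178 = 178 + A, so A = 1.
Conserve atomic number: 0 + 74 = 73 + Z, so Z = 1.
A = 1 and Z = 1 is ^1_1 H — a proton.

proton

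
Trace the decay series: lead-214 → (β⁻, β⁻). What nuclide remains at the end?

Start: (A, Z) = (214, 82).
After β⁻: (214, 83).
After β⁻: (214, 84).
Z = 84 is polonium.

Po-214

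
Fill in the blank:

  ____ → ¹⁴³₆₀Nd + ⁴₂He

Sm-147

Conserve mass number: A = 143 + 4, so A = 147.
Conserve atomic number: Z = 60 + 2, so Z = 62.
Z = 62 is samarium, so the species is ¹⁴⁷₆₂Sm.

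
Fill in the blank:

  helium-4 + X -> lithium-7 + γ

triton

Conserve mass number: 4 + A = 7 + 0, so A = 3.
Conserve atomic number: 2 + Z = 3 + 0, so Z = 1.
A = 3 and Z = 1 is hydrogen-3 — a triton.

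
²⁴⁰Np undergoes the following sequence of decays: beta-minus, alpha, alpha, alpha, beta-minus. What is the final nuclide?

Start: (A, Z) = (240, 93).
After β⁻: (240, 94).
After α: (236, 92).
After α: (232, 90).
After α: (228, 88).
After β⁻: (228, 89).
Z = 89 is actinium.

Ac-228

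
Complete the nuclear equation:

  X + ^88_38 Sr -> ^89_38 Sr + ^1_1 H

Conserve mass number: A + 88 = 89 + 1, so A = 2.
Conserve atomic number: Z + 38 = 38 + 1, so Z = 1.
A = 2 and Z = 1 is ^2_1 H — a deuteron.

deuteron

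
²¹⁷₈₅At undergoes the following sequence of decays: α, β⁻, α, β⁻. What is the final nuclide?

Bi-209

Start: (A, Z) = (217, 85).
After α: (213, 83).
After β⁻: (213, 84).
After α: (209, 82).
After β⁻: (209, 83).
Z = 83 is bismuth.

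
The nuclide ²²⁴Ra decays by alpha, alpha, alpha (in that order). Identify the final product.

Start: (A, Z) = (224, 88).
After α: (220, 86).
After α: (216, 84).
After α: (212, 82).
Z = 82 is lead.

Pb-212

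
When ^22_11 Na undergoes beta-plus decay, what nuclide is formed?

Beta-plus decay: mass number changes by +0, atomic number by -1.
A: 22 = 22; Z: 11 − 1 = 10.
Z = 10 is neon, so the daughter is ^22_10 Ne.

Ne-22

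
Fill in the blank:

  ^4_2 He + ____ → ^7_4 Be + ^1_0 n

Conserve mass number: 4 + A = 7 + 1, so A = 4.
Conserve atomic number: 2 + Z = 4 + 0, so Z = 2.
A = 4 and Z = 2 is ^4_2 He — an alpha particle.

alpha particle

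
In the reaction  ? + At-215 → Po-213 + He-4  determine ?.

deuteron

Conserve mass number: A + 215 = 213 + 4, so A = 2.
Conserve atomic number: Z + 85 = 84 + 2, so Z = 1.
A = 2 and Z = 1 is H-2 — a deuteron.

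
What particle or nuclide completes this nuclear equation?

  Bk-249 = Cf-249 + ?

Conserve mass number: 249 = 249 + A, so A = 0.
Conserve atomic number: 97 = 98 + Z, so Z = -1.
A = 0 and Z = -1 is e⁻ — a beta-minus particle.

beta-minus particle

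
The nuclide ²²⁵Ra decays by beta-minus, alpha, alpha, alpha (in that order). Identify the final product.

Start: (A, Z) = (225, 88).
After β⁻: (225, 89).
After α: (221, 87).
After α: (217, 85).
After α: (213, 83).
Z = 83 is bismuth.

Bi-213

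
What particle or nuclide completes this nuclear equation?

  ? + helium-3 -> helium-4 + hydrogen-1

deuteron

Conserve mass number: A + 3 = 4 + 1, so A = 2.
Conserve atomic number: Z + 2 = 2 + 1, so Z = 1.
A = 2 and Z = 1 is hydrogen-2 — a deuteron.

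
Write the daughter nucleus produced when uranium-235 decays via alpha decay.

Th-231

Alpha decay: mass number changes by -4, atomic number by -2.
A: 235 − 4 = 231; Z: 92 − 2 = 90.
Z = 90 is thorium, so the daughter is thorium-231.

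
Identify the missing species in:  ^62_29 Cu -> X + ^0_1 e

Ni-62

Conserve mass number: 62 = A + 0, so A = 62.
Conserve atomic number: 29 = Z + 1, so Z = 28.
Z = 28 is nickel, so the species is ^62_28 Ni.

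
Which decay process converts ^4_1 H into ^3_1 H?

neutron emission

ΔA = 3 − 4 = -1; ΔZ = 1 − 1 = +0.
A drops by 1 with Z unchanged — a neutron was emitted.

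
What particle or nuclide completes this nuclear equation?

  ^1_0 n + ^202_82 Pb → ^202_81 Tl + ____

Conserve mass number: 1 + 202 = 202 + A, so A = 1.
Conserve atomic number: 0 + 82 = 81 + Z, so Z = 1.
A = 1 and Z = 1 is ^1_1 H — a proton.

proton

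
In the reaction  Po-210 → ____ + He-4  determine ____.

Pb-206

Conserve mass number: 210 = A + 4, so A = 206.
Conserve atomic number: 84 = Z + 2, so Z = 82.
Z = 82 is lead, so the species is Pb-206.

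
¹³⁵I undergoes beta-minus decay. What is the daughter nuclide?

Beta-minus decay: mass number changes by +0, atomic number by +1.
A: 135 = 135; Z: 53 + 1 = 54.
Z = 54 is xenon, so the daughter is ¹³⁵Xe.

Xe-135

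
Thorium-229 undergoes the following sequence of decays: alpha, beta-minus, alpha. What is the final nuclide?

Start: (A, Z) = (229, 90).
After α: (225, 88).
After β⁻: (225, 89).
After α: (221, 87).
Z = 87 is francium.

Fr-221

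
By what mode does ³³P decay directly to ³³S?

beta-minus decay

ΔA = 33 − 33 = 0; ΔZ = 16 − 15 = +1.
A is unchanged and Z rises by 1 — a neutron has become a proton (β⁻ decay).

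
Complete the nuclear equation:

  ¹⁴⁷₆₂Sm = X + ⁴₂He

Conserve mass number: 147 = A + 4, so A = 143.
Conserve atomic number: 62 = Z + 2, so Z = 60.
Z = 60 is neodymium, so the species is ¹⁴³₆₀Nd.

Nd-143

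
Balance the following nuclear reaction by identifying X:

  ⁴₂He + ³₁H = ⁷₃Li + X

gamma ray

Conserve mass number: 4 + 3 = 7 + A, so A = 0.
Conserve atomic number: 2 + 1 = 3 + Z, so Z = 0.
A = 0 and Z = 0 is ⁰₀γ — a gamma ray.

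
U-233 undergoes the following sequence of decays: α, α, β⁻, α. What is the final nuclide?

Fr-221

Start: (A, Z) = (233, 92).
After α: (229, 90).
After α: (225, 88).
After β⁻: (225, 89).
After α: (221, 87).
Z = 87 is francium.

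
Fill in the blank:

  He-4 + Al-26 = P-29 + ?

neutron

Conserve mass number: 4 + 26 = 29 + A, so A = 1.
Conserve atomic number: 2 + 13 = 15 + Z, so Z = 0.
A = 1 and Z = 0 is n — a neutron.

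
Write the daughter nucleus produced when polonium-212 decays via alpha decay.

Alpha decay: mass number changes by -4, atomic number by -2.
A: 212 − 4 = 208; Z: 84 − 2 = 82.
Z = 82 is lead, so the daughter is lead-208.

Pb-208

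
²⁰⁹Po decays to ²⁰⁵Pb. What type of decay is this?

ΔA = 205 − 209 = -4; ΔZ = 82 − 84 = -2.
A drops by 4 and Z drops by 2 — the signature of alpha emission.

alpha decay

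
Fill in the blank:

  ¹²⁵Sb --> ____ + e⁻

Te-125

Conserve mass number: 125 = A + 0, so A = 125.
Conserve atomic number: 51 = Z − 1, so Z = 52.
Z = 52 is tellurium, so the species is ¹²⁵Te.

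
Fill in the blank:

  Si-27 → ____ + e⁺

Conserve mass number: 27 = A + 0, so A = 27.
Conserve atomic number: 14 = Z + 1, so Z = 13.
Z = 13 is aluminium, so the species is Al-27.

Al-27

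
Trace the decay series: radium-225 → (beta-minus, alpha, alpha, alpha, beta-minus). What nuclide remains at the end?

Po-213

Start: (A, Z) = (225, 88).
After β⁻: (225, 89).
After α: (221, 87).
After α: (217, 85).
After α: (213, 83).
After β⁻: (213, 84).
Z = 84 is polonium.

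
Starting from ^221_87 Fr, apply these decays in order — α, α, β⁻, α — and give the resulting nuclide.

Start: (A, Z) = (221, 87).
After α: (217, 85).
After α: (213, 83).
After β⁻: (213, 84).
After α: (209, 82).
Z = 82 is lead.

Pb-209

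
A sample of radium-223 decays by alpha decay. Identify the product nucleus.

Alpha decay: mass number changes by -4, atomic number by -2.
A: 223 − 4 = 219; Z: 88 − 2 = 86.
Z = 86 is radon, so the daughter is radon-219.

Rn-219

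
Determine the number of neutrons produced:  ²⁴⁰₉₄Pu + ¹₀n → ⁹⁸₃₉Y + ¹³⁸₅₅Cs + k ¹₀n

Conserve mass number: 241 = 98 + 138 + k, so k = 241 − 236 = 5.
Check atomic number: 94 = 39 + 55 + 0 = 94. ✓

5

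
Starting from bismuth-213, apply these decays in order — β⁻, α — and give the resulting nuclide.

Start: (A, Z) = (213, 83).
After β⁻: (213, 84).
After α: (209, 82).
Z = 82 is lead.

Pb-209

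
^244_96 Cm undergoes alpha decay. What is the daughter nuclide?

Pu-240

Alpha decay: mass number changes by -4, atomic number by -2.
A: 244 − 4 = 240; Z: 96 − 2 = 94.
Z = 94 is plutonium, so the daughter is ^240_94 Pu.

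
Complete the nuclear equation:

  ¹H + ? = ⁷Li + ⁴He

Be-10

Conserve mass number: 1 + A = 7 + 4, so A = 10.
Conserve atomic number: 1 + Z = 3 + 2, so Z = 4.
Z = 4 is beryllium, so the species is ¹⁰Be.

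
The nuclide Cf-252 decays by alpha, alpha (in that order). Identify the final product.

Pu-244

Start: (A, Z) = (252, 98).
After α: (248, 96).
After α: (244, 94).
Z = 94 is plutonium.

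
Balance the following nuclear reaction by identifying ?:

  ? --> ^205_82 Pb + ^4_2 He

Conserve mass number: A = 205 + 4, so A = 209.
Conserve atomic number: Z = 82 + 2, so Z = 84.
Z = 84 is polonium, so the species is ^209_84 Po.

Po-209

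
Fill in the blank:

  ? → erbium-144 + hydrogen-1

Conserve mass number: A = 144 + 1, so A = 145.
Conserve atomic number: Z = 68 + 1, so Z = 69.
Z = 69 is thulium, so the species is thulium-145.

Tm-145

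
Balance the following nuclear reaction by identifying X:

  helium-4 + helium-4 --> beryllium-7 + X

neutron

Conserve mass number: 4 + 4 = 7 + A, so A = 1.
Conserve atomic number: 2 + 2 = 4 + Z, so Z = 0.
A = 1 and Z = 0 is neutron — a neutron.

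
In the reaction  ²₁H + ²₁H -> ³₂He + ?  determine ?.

neutron

Conserve mass number: 2 + 2 = 3 + A, so A = 1.
Conserve atomic number: 1 + 1 = 2 + Z, so Z = 0.
A = 1 and Z = 0 is ¹₀n — a neutron.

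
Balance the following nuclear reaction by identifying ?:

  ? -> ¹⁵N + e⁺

Conserve mass number: A = 15 + 0, so A = 15.
Conserve atomic number: Z = 7 + 1, so Z = 8.
Z = 8 is oxygen, so the species is ¹⁵O.

O-15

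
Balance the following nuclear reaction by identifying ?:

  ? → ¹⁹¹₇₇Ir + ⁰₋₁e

Os-191

Conserve mass number: A = 191 + 0, so A = 191.
Conserve atomic number: Z = 77 − 1, so Z = 76.
Z = 76 is osmium, so the species is ¹⁹¹₇₆Os.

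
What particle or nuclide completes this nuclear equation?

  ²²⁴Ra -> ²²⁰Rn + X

alpha particle

Conserve mass number: 224 = 220 + A, so A = 4.
Conserve atomic number: 88 = 86 + Z, so Z = 2.
A = 4 and Z = 2 is ⁴He — an alpha particle.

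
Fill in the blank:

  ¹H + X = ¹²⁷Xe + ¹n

Conserve mass number: 1 + A = 127 + 1, so A = 127.
Conserve atomic number: 1 + Z = 54 + 0, so Z = 53.
Z = 53 is iodine, so the species is ¹²⁷I.

I-127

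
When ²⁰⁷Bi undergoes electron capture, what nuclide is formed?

Electron capture: mass number changes by +0, atomic number by -1.
A: 207 = 207; Z: 83 − 1 = 82.
Z = 82 is lead, so the daughter is ²⁰⁷Pb.

Pb-207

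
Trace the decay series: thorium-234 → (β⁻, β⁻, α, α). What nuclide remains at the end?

Start: (A, Z) = (234, 90).
After β⁻: (234, 91).
After β⁻: (234, 92).
After α: (230, 90).
After α: (226, 88).
Z = 88 is radium.

Ra-226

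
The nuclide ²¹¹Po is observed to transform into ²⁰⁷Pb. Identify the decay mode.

alpha decay

ΔA = 207 − 211 = -4; ΔZ = 82 − 84 = -2.
A drops by 4 and Z drops by 2 — the signature of alpha emission.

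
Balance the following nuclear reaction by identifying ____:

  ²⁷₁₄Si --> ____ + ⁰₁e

Conserve mass number: 27 = A + 0, so A = 27.
Conserve atomic number: 14 = Z + 1, so Z = 13.
Z = 13 is aluminium, so the species is ²⁷₁₃Al.

Al-27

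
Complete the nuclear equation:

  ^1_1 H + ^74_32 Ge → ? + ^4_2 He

Ga-71

Conserve mass number: 1 + 74 = A + 4, so A = 71.
Conserve atomic number: 1 + 32 = Z + 2, so Z = 31.
Z = 31 is gallium, so the species is ^71_31 Ga.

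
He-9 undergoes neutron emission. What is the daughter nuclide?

He-8

Neutron emission: mass number changes by -1, atomic number by +0.
A: 9 − 1 = 8; Z: 2 = 2.
Z = 2 is helium, so the daughter is He-8.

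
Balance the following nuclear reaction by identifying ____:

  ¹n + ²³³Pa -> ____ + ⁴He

Conserve mass number: 1 + 233 = A + 4, so A = 230.
Conserve atomic number: 0 + 91 = Z + 2, so Z = 89.
Z = 89 is actinium, so the species is ²³⁰Ac.

Ac-230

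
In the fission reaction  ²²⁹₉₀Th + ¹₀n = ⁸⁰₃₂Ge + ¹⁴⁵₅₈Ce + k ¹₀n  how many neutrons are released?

Conserve mass number: 230 = 80 + 145 + k, so k = 230 − 225 = 5.
Check atomic number: 90 = 32 + 58 + 0 = 90. ✓

5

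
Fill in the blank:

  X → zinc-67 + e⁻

Conserve mass number: A = 67 + 0, so A = 67.
Conserve atomic number: Z = 30 − 1, so Z = 29.
Z = 29 is copper, so the species is copper-67.

Cu-67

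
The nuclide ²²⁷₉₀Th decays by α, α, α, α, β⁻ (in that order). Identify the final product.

Bi-211

Start: (A, Z) = (227, 90).
After α: (223, 88).
After α: (219, 86).
After α: (215, 84).
After α: (211, 82).
After β⁻: (211, 83).
Z = 83 is bismuth.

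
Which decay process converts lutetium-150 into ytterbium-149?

ΔA = 149 − 150 = -1; ΔZ = 70 − 71 = -1.
A drops by 1 and Z drops by 1 — a proton was emitted.

proton emission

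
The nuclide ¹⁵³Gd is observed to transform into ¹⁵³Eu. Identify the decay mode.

beta-plus decay or electron capture

ΔA = 153 − 153 = 0; ΔZ = 63 − 64 = -1.
A is unchanged and Z drops by 1 — a proton has become a neutron (β⁺ emission or electron capture).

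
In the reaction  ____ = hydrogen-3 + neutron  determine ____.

H-4

Conserve mass number: A = 3 + 1, so A = 4.
Conserve atomic number: Z = 1 + 0, so Z = 1.
Z = 1 is hydrogen, so the species is hydrogen-4.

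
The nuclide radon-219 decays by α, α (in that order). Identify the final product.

Start: (A, Z) = (219, 86).
After α: (215, 84).
After α: (211, 82).
Z = 82 is lead.

Pb-211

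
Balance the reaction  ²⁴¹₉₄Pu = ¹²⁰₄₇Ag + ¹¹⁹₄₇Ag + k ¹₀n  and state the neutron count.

2

Conserve mass number: 241 = 120 + 119 + k, so k = 241 − 239 = 2.
Check atomic number: 94 = 47 + 47 + 0 = 94. ✓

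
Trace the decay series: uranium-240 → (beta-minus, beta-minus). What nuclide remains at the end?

Start: (A, Z) = (240, 92).
After β⁻: (240, 93).
After β⁻: (240, 94).
Z = 94 is plutonium.

Pu-240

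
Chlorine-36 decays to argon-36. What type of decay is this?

ΔA = 36 − 36 = 0; ΔZ = 18 − 17 = +1.
A is unchanged and Z rises by 1 — a neutron has become a proton (β⁻ decay).

beta-minus decay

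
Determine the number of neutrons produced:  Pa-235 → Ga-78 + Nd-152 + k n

Conserve mass number: 235 = 78 + 152 + k, so k = 235 − 230 = 5.
Check atomic number: 91 = 31 + 60 + 0 = 91. ✓

5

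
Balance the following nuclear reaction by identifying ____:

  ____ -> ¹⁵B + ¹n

B-16

Conserve mass number: A = 15 + 1, so A = 16.
Conserve atomic number: Z = 5 + 0, so Z = 5.
Z = 5 is boron, so the species is ¹⁶B.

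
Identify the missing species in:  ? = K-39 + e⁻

Conserve mass number: A = 39 + 0, so A = 39.
Conserve atomic number: Z = 19 − 1, so Z = 18.
Z = 18 is argon, so the species is Ar-39.

Ar-39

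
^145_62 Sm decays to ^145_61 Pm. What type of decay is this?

ΔA = 145 − 145 = 0; ΔZ = 61 − 62 = -1.
A is unchanged and Z drops by 1 — a proton has become a neutron (β⁺ emission or electron capture).

beta-plus decay or electron capture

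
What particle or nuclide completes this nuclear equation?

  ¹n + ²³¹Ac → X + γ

Ac-232

Conserve mass number: 1 + 231 = A + 0, so A = 232.
Conserve atomic number: 0 + 89 = Z + 0, so Z = 89.
Z = 89 is actinium, so the species is ²³²Ac.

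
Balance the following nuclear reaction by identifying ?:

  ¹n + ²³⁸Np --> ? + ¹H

U-238

Conserve mass number: 1 + 238 = A + 1, so A = 238.
Conserve atomic number: 0 + 93 = Z + 1, so Z = 92.
Z = 92 is uranium, so the species is ²³⁸U.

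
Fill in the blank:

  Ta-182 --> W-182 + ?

Conserve mass number: 182 = 182 + A, so A = 0.
Conserve atomic number: 73 = 74 + Z, so Z = -1.
A = 0 and Z = -1 is e⁻ — a beta-minus particle.

beta-minus particle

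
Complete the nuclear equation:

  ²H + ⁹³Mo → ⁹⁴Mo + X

proton

Conserve mass number: 2 + 93 = 94 + A, so A = 1.
Conserve atomic number: 1 + 42 = 42 + Z, so Z = 1.
A = 1 and Z = 1 is ¹H — a proton.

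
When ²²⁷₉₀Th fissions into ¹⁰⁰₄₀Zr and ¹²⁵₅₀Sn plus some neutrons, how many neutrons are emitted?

Conserve mass number: 227 = 100 + 125 + k, so k = 227 − 225 = 2.
Check atomic number: 90 = 40 + 50 + 0 = 90. ✓

2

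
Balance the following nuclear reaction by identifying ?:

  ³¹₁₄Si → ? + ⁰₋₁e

Conserve mass number: 31 = A + 0, so A = 31.
Conserve atomic number: 14 = Z − 1, so Z = 15.
Z = 15 is phosphorus, so the species is ³¹₁₅P.

P-31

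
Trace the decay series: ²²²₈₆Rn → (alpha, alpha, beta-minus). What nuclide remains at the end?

Bi-214

Start: (A, Z) = (222, 86).
After α: (218, 84).
After α: (214, 82).
After β⁻: (214, 83).
Z = 83 is bismuth.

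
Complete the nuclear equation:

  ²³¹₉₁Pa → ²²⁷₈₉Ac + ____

Conserve mass number: 231 = 227 + A, so A = 4.
Conserve atomic number: 91 = 89 + Z, so Z = 2.
A = 4 and Z = 2 is ⁴₂He — an alpha particle.

alpha particle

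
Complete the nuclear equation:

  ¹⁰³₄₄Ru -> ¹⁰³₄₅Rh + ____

Conserve mass number: 103 = 103 + A, so A = 0.
Conserve atomic number: 44 = 45 + Z, so Z = -1.
A = 0 and Z = -1 is ⁰₋₁e — a beta-minus particle.

beta-minus particle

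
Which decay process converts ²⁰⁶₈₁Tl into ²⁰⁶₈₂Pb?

ΔA = 206 − 206 = 0; ΔZ = 82 − 81 = +1.
A is unchanged and Z rises by 1 — a neutron has become a proton (β⁻ decay).

beta-minus decay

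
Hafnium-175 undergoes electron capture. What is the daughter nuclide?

Electron capture: mass number changes by +0, atomic number by -1.
A: 175 = 175; Z: 72 − 1 = 71.
Z = 71 is lutetium, so the daughter is lutetium-175.

Lu-175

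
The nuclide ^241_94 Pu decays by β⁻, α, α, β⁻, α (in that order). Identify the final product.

Th-229

Start: (A, Z) = (241, 94).
After β⁻: (241, 95).
After α: (237, 93).
After α: (233, 91).
After β⁻: (233, 92).
After α: (229, 90).
Z = 90 is thorium.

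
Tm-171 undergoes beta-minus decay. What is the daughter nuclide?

Beta-minus decay: mass number changes by +0, atomic number by +1.
A: 171 = 171; Z: 69 + 1 = 70.
Z = 70 is ytterbium, so the daughter is Yb-171.

Yb-171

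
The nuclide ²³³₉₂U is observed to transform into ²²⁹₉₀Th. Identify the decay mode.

alpha decay

ΔA = 229 − 233 = -4; ΔZ = 90 − 92 = -2.
A drops by 4 and Z drops by 2 — the signature of alpha emission.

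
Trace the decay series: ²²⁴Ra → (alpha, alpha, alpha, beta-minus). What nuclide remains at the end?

Bi-212

Start: (A, Z) = (224, 88).
After α: (220, 86).
After α: (216, 84).
After α: (212, 82).
After β⁻: (212, 83).
Z = 83 is bismuth.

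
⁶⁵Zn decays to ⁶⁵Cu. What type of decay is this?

beta-plus decay or electron capture

ΔA = 65 − 65 = 0; ΔZ = 29 − 30 = -1.
A is unchanged and Z drops by 1 — a proton has become a neutron (β⁺ emission or electron capture).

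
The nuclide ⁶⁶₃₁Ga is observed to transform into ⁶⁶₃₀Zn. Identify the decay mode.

beta-plus decay or electron capture

ΔA = 66 − 66 = 0; ΔZ = 30 − 31 = -1.
A is unchanged and Z drops by 1 — a proton has become a neutron (β⁺ emission or electron capture).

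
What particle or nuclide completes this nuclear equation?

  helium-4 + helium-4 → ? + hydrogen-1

Li-7

Conserve mass number: 4 + 4 = A + 1, so A = 7.
Conserve atomic number: 2 + 2 = Z + 1, so Z = 3.
Z = 3 is lithium, so the species is lithium-7.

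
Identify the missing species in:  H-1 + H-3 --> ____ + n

He-3

Conserve mass number: 1 + 3 = A + 1, so A = 3.
Conserve atomic number: 1 + 1 = Z + 0, so Z = 2.
Z = 2 is helium, so the species is He-3.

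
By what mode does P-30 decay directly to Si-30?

ΔA = 30 − 30 = 0; ΔZ = 14 − 15 = -1.
A is unchanged and Z drops by 1 — a proton has become a neutron (β⁺ emission or electron capture).

beta-plus decay or electron capture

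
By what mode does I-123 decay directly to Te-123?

beta-plus decay or electron capture

ΔA = 123 − 123 = 0; ΔZ = 52 − 53 = -1.
A is unchanged and Z drops by 1 — a proton has become a neutron (β⁺ emission or electron capture).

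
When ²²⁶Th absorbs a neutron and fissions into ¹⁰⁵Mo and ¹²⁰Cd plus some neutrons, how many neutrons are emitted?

Conserve mass number: 227 = 105 + 120 + k, so k = 227 − 225 = 2.
Check atomic number: 90 = 42 + 48 + 0 = 90. ✓

2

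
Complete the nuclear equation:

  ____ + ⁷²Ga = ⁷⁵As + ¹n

Conserve mass number: A + 72 = 75 + 1, so A = 4.
Conserve atomic number: Z + 31 = 33 + 0, so Z = 2.
A = 4 and Z = 2 is ⁴He — an alpha particle.

alpha particle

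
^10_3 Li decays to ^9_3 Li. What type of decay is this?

neutron emission

ΔA = 9 − 10 = -1; ΔZ = 3 − 3 = +0.
A drops by 1 with Z unchanged — a neutron was emitted.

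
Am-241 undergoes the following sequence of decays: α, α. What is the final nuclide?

Start: (A, Z) = (241, 95).
After α: (237, 93).
After α: (233, 91).
Z = 91 is protactinium.

Pa-233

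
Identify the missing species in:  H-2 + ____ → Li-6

Conserve mass number: 2 + A = 6, so A = 4.
Conserve atomic number: 1 + Z = 3, so Z = 2.
A = 4 and Z = 2 is He-4 — an alpha particle.

alpha particle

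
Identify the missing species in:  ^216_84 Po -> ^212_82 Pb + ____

Conserve mass number: 216 = 212 + A, so A = 4.
Conserve atomic number: 84 = 82 + Z, so Z = 2.
A = 4 and Z = 2 is ^4_2 He — an alpha particle.

alpha particle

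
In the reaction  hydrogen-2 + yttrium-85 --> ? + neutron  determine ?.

Zr-86

Conserve mass number: 2 + 85 = A + 1, so A = 86.
Conserve atomic number: 1 + 39 = Z + 0, so Z = 40.
Z = 40 is zirconium, so the species is zirconium-86.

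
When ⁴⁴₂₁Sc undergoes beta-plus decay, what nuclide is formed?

Beta-plus decay: mass number changes by +0, atomic number by -1.
A: 44 = 44; Z: 21 − 1 = 20.
Z = 20 is calcium, so the daughter is ⁴⁴₂₀Ca.

Ca-44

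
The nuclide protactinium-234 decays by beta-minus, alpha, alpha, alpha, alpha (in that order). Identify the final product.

Start: (A, Z) = (234, 91).
After β⁻: (234, 92).
After α: (230, 90).
After α: (226, 88).
After α: (222, 86).
After α: (218, 84).
Z = 84 is polonium.

Po-218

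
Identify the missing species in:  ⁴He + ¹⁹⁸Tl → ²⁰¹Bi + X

neutron

Conserve mass number: 4 + 198 = 201 + A, so A = 1.
Conserve atomic number: 2 + 81 = 83 + Z, so Z = 0.
A = 1 and Z = 0 is ¹n — a neutron.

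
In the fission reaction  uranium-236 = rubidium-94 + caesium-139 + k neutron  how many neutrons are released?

Conserve mass number: 236 = 94 + 139 + k, so k = 236 − 233 = 3.
Check atomic number: 92 = 37 + 55 + 0 = 92. ✓

3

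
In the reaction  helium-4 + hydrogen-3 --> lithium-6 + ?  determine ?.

neutron

Conserve mass number: 4 + 3 = 6 + A, so A = 1.
Conserve atomic number: 2 + 1 = 3 + Z, so Z = 0.
A = 1 and Z = 0 is neutron — a neutron.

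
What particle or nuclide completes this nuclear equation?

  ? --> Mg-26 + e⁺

Al-26

Conserve mass number: A = 26 + 0, so A = 26.
Conserve atomic number: Z = 12 + 1, so Z = 13.
Z = 13 is aluminium, so the species is Al-26.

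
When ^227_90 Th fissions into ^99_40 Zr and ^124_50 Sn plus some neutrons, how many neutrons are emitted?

Conserve mass number: 227 = 99 + 124 + k, so k = 227 − 223 = 4.
Check atomic number: 90 = 40 + 50 + 0 = 90. ✓

4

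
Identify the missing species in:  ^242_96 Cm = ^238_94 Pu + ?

alpha particle

Conserve mass number: 242 = 238 + A, so A = 4.
Conserve atomic number: 96 = 94 + Z, so Z = 2.
A = 4 and Z = 2 is ^4_2 He — an alpha particle.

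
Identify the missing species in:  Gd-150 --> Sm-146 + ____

Conserve mass number: 150 = 146 + A, so A = 4.
Conserve atomic number: 64 = 62 + Z, so Z = 2.
A = 4 and Z = 2 is He-4 — an alpha particle.

alpha particle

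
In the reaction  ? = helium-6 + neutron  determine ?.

He-7

Conserve mass number: A = 6 + 1, so A = 7.
Conserve atomic number: Z = 2 + 0, so Z = 2.
Z = 2 is helium, so the species is helium-7.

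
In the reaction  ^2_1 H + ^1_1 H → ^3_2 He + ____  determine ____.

gamma ray

Conserve mass number: 2 + 1 = 3 + A, so A = 0.
Conserve atomic number: 1 + 1 = 2 + Z, so Z = 0.
A = 0 and Z = 0 is ^0_0 γ — a gamma ray.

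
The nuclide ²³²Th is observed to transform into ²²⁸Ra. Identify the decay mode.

alpha decay

ΔA = 228 − 232 = -4; ΔZ = 88 − 90 = -2.
A drops by 4 and Z drops by 2 — the signature of alpha emission.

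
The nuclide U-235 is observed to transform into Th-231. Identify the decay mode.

alpha decay

ΔA = 231 − 235 = -4; ΔZ = 90 − 92 = -2.
A drops by 4 and Z drops by 2 — the signature of alpha emission.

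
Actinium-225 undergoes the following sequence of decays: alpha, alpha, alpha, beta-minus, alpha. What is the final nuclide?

Pb-209

Start: (A, Z) = (225, 89).
After α: (221, 87).
After α: (217, 85).
After α: (213, 83).
After β⁻: (213, 84).
After α: (209, 82).
Z = 82 is lead.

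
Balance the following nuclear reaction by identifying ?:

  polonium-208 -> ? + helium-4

Pb-204

Conserve mass number: 208 = A + 4, so A = 204.
Conserve atomic number: 84 = Z + 2, so Z = 82.
Z = 82 is lead, so the species is lead-204.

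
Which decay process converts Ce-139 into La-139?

ΔA = 139 − 139 = 0; ΔZ = 57 − 58 = -1.
A is unchanged and Z drops by 1 — a proton has become a neutron (β⁺ emission or electron capture).

beta-plus decay or electron capture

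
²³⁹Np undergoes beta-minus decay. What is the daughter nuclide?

Pu-239

Beta-minus decay: mass number changes by +0, atomic number by +1.
A: 239 = 239; Z: 93 + 1 = 94.
Z = 94 is plutonium, so the daughter is ²³⁹Pu.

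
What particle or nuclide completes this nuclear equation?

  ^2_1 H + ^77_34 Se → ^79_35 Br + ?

Conserve mass number: 2 + 77 = 79 + A, so A = 0.
Conserve atomic number: 1 + 34 = 35 + Z, so Z = 0.
A = 0 and Z = 0 is ^0_0 γ — a gamma ray.

gamma ray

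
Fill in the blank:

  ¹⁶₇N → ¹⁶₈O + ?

Conserve mass number: 16 = 16 + A, so A = 0.
Conserve atomic number: 7 = 8 + Z, so Z = -1.
A = 0 and Z = -1 is ⁰₋₁e — a beta-minus particle.

beta-minus particle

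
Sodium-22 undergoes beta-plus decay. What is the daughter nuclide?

Ne-22

Beta-plus decay: mass number changes by +0, atomic number by -1.
A: 22 = 22; Z: 11 − 1 = 10.
Z = 10 is neon, so the daughter is neon-22.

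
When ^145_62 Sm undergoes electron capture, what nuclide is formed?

Electron capture: mass number changes by +0, atomic number by -1.
A: 145 = 145; Z: 62 − 1 = 61.
Z = 61 is promethium, so the daughter is ^145_61 Pm.

Pm-145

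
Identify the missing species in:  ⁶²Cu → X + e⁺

Conserve mass number: 62 = A + 0, so A = 62.
Conserve atomic number: 29 = Z + 1, so Z = 28.
Z = 28 is nickel, so the species is ⁶²Ni.

Ni-62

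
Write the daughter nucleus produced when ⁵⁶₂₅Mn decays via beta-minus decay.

Beta-minus decay: mass number changes by +0, atomic number by +1.
A: 56 = 56; Z: 25 + 1 = 26.
Z = 26 is iron, so the daughter is ⁵⁶₂₆Fe.

Fe-56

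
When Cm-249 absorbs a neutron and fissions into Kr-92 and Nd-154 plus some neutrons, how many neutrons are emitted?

Conserve mass number: 250 = 92 + 154 + k, so k = 250 − 246 = 4.
Check atomic number: 96 = 36 + 60 + 0 = 96. ✓

4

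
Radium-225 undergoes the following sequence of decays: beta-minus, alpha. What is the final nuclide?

Start: (A, Z) = (225, 88).
After β⁻: (225, 89).
After α: (221, 87).
Z = 87 is francium.

Fr-221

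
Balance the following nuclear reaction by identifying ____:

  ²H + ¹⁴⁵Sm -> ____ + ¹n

Eu-146

Conserve mass number: 2 + 145 = A + 1, so A = 146.
Conserve atomic number: 1 + 62 = Z + 0, so Z = 63.
Z = 63 is europium, so the species is ¹⁴⁶Eu.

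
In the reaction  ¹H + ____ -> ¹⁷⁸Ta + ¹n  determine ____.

Conserve mass number: 1 + A = 178 + 1, so A = 178.
Conserve atomic number: 1 + Z = 73 + 0, so Z = 72.
Z = 72 is hafnium, so the species is ¹⁷⁸Hf.

Hf-178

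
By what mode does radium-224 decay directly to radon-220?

alpha decay

ΔA = 220 − 224 = -4; ΔZ = 86 − 88 = -2.
A drops by 4 and Z drops by 2 — the signature of alpha emission.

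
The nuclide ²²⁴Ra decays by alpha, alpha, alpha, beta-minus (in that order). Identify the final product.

Bi-212

Start: (A, Z) = (224, 88).
After α: (220, 86).
After α: (216, 84).
After α: (212, 82).
After β⁻: (212, 83).
Z = 83 is bismuth.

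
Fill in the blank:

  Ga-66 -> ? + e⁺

Zn-66

Conserve mass number: 66 = A + 0, so A = 66.
Conserve atomic number: 31 = Z + 1, so Z = 30.
Z = 30 is zinc, so the species is Zn-66.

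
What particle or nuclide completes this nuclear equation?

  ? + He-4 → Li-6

deuteron

Conserve mass number: A + 4 = 6, so A = 2.
Conserve atomic number: Z + 2 = 3, so Z = 1.
A = 2 and Z = 1 is H-2 — a deuteron.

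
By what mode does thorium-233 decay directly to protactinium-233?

beta-minus decay

ΔA = 233 − 233 = 0; ΔZ = 91 − 90 = +1.
A is unchanged and Z rises by 1 — a neutron has become a proton (β⁻ decay).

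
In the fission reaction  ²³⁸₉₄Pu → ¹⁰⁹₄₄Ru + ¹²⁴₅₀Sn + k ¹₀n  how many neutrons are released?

5

Conserve mass number: 238 = 109 + 124 + k, so k = 238 − 233 = 5.
Check atomic number: 94 = 44 + 50 + 0 = 94. ✓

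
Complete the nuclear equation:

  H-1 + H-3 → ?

Conserve mass number: 1 + 3 = A, so A = 4.
Conserve atomic number: 1 + 1 = Z, so Z = 2.
A = 4 and Z = 2 is He-4 — an alpha particle.

He-4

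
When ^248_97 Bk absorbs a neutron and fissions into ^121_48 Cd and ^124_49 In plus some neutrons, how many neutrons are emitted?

Conserve mass number: 249 = 121 + 124 + k, so k = 249 − 245 = 4.
Check atomic number: 97 = 48 + 49 + 0 = 97. ✓

4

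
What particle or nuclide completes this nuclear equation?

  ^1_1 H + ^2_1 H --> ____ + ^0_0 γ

He-3

Conserve mass number: 1 + 2 = A + 0, so A = 3.
Conserve atomic number: 1 + 1 = Z + 0, so Z = 2.
Z = 2 is helium, so the species is ^3_2 He.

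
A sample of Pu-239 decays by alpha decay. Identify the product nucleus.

Alpha decay: mass number changes by -4, atomic number by -2.
A: 239 − 4 = 235; Z: 94 − 2 = 92.
Z = 92 is uranium, so the daughter is U-235.

U-235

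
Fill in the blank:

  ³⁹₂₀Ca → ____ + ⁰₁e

K-39

Conserve mass number: 39 = A + 0, so A = 39.
Conserve atomic number: 20 = Z + 1, so Z = 19.
Z = 19 is potassium, so the species is ³⁹₁₉K.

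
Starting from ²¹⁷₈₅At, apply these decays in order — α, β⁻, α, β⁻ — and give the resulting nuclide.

Bi-209

Start: (A, Z) = (217, 85).
After α: (213, 83).
After β⁻: (213, 84).
After α: (209, 82).
After β⁻: (209, 83).
Z = 83 is bismuth.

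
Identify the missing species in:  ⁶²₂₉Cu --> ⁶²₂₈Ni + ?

positron

Conserve mass number: 62 = 62 + A, so A = 0.
Conserve atomic number: 29 = 28 + Z, so Z = 1.
A = 0 and Z = 1 is ⁰₁e — a positron.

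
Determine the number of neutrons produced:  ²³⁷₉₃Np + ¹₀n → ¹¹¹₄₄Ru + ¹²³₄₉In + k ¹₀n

Conserve mass number: 238 = 111 + 123 + k, so k = 238 − 234 = 4.
Check atomic number: 93 = 44 + 49 + 0 = 93. ✓

4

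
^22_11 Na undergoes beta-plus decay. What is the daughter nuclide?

Ne-22

Beta-plus decay: mass number changes by +0, atomic number by -1.
A: 22 = 22; Z: 11 − 1 = 10.
Z = 10 is neon, so the daughter is ^22_10 Ne.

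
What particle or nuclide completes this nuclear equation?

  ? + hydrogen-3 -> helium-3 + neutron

Conserve mass number: A + 3 = 3 + 1, so A = 1.
Conserve atomic number: Z + 1 = 2 + 0, so Z = 1.
A = 1 and Z = 1 is hydrogen-1 — a proton.

proton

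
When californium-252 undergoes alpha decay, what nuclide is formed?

Cm-248

Alpha decay: mass number changes by -4, atomic number by -2.
A: 252 − 4 = 248; Z: 98 − 2 = 96.
Z = 96 is curium, so the daughter is curium-248.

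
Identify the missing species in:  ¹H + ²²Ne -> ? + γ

Na-23

Conserve mass number: 1 + 22 = A + 0, so A = 23.
Conserve atomic number: 1 + 10 = Z + 0, so Z = 11.
Z = 11 is sodium, so the species is ²³Na.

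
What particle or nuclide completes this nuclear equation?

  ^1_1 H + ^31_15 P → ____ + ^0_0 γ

S-32

Conserve mass number: 1 + 31 = A + 0, so A = 32.
Conserve atomic number: 1 + 15 = Z + 0, so Z = 16.
Z = 16 is sulfur, so the species is ^32_16 S.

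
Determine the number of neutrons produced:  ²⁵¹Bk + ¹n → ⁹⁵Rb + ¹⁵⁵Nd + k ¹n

2

Conserve mass number: 252 = 95 + 155 + k, so k = 252 − 250 = 2.
Check atomic number: 97 = 37 + 60 + 0 = 97. ✓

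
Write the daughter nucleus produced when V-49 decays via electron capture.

Ti-49

Electron capture: mass number changes by +0, atomic number by -1.
A: 49 = 49; Z: 23 − 1 = 22.
Z = 22 is titanium, so the daughter is Ti-49.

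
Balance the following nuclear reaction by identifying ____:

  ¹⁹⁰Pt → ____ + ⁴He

Conserve mass number: 190 = A + 4, so A = 186.
Conserve atomic number: 78 = Z + 2, so Z = 76.
Z = 76 is osmium, so the species is ¹⁸⁶Os.

Os-186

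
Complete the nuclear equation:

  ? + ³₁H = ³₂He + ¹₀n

Conserve mass number: A + 3 = 3 + 1, so A = 1.
Conserve atomic number: Z + 1 = 2 + 0, so Z = 1.
A = 1 and Z = 1 is ¹₁H — a proton.

proton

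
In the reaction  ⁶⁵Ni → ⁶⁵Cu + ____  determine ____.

beta-minus particle

Conserve mass number: 65 = 65 + A, so A = 0.
Conserve atomic number: 28 = 29 + Z, so Z = -1.
A = 0 and Z = -1 is e⁻ — a beta-minus particle.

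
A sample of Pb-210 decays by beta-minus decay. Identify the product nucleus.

Beta-minus decay: mass number changes by +0, atomic number by +1.
A: 210 = 210; Z: 82 + 1 = 83.
Z = 83 is bismuth, so the daughter is Bi-210.

Bi-210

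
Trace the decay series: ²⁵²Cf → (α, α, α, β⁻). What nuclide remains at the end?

Start: (A, Z) = (252, 98).
After α: (248, 96).
After α: (244, 94).
After α: (240, 92).
After β⁻: (240, 93).
Z = 93 is neptunium.

Np-240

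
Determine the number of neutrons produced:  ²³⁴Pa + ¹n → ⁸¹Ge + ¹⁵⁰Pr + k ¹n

Conserve mass number: 235 = 81 + 150 + k, so k = 235 − 231 = 4.
Check atomic number: 91 = 32 + 59 + 0 = 91. ✓

4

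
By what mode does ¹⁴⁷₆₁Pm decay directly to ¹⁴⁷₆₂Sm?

ΔA = 147 − 147 = 0; ΔZ = 62 − 61 = +1.
A is unchanged and Z rises by 1 — a neutron has become a proton (β⁻ decay).

beta-minus decay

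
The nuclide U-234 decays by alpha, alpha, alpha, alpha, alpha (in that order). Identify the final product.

Pb-214

Start: (A, Z) = (234, 92).
After α: (230, 90).
After α: (226, 88).
After α: (222, 86).
After α: (218, 84).
After α: (214, 82).
Z = 82 is lead.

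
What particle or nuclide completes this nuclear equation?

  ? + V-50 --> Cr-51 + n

Conserve mass number: A + 50 = 51 + 1, so A = 2.
Conserve atomic number: Z + 23 = 24 + 0, so Z = 1.
A = 2 and Z = 1 is H-2 — a deuteron.

deuteron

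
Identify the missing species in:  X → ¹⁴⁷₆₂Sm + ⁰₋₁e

Pm-147

Conserve mass number: A = 147 + 0, so A = 147.
Conserve atomic number: Z = 62 − 1, so Z = 61.
Z = 61 is promethium, so the species is ¹⁴⁷₆₁Pm.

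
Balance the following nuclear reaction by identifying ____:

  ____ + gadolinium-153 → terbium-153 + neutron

proton

Conserve mass number: A + 153 = 153 + 1, so A = 1.
Conserve atomic number: Z + 64 = 65 + 0, so Z = 1.
A = 1 and Z = 1 is hydrogen-1 — a proton.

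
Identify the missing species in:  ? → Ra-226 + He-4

Th-230

Conserve mass number: A = 226 + 4, so A = 230.
Conserve atomic number: Z = 88 + 2, so Z = 90.
Z = 90 is thorium, so the species is Th-230.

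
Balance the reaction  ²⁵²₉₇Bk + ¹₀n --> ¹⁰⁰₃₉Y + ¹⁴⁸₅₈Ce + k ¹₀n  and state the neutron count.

Conserve mass number: 253 = 100 + 148 + k, so k = 253 − 248 = 5.
Check atomic number: 97 = 39 + 58 + 0 = 97. ✓

5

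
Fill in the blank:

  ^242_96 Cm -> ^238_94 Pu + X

alpha particle

Conserve mass number: 242 = 238 + A, so A = 4.
Conserve atomic number: 96 = 94 + Z, so Z = 2.
A = 4 and Z = 2 is ^4_2 He — an alpha particle.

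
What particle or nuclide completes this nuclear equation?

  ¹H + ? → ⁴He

Conserve mass number: 1 + A = 4, so A = 3.
Conserve atomic number: 1 + Z = 2, so Z = 1.
A = 3 and Z = 1 is ³H — a triton.

triton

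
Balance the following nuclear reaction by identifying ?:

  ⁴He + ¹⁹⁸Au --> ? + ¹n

Conserve mass number: 4 + 198 = A + 1, so A = 201.
Conserve atomic number: 2 + 79 = Z + 0, so Z = 81.
Z = 81 is thallium, so the species is ²⁰¹Tl.

Tl-201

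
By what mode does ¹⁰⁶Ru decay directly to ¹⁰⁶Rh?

ΔA = 106 − 106 = 0; ΔZ = 45 − 44 = +1.
A is unchanged and Z rises by 1 — a neutron has become a proton (β⁻ decay).

beta-minus decay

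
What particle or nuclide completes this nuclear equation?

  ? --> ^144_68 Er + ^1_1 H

Conserve mass number: A = 144 + 1, so A = 145.
Conserve atomic number: Z = 68 + 1, so Z = 69.
Z = 69 is thulium, so the species is ^145_69 Tm.

Tm-145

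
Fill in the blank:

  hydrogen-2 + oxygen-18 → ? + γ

F-20

Conserve mass number: 2 + 18 = A + 0, so A = 20.
Conserve atomic number: 1 + 8 = Z + 0, so Z = 9.
Z = 9 is fluorine, so the species is fluorine-20.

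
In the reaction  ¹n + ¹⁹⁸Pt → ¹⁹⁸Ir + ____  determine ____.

proton

Conserve mass number: 1 + 198 = 198 + A, so A = 1.
Conserve atomic number: 0 + 78 = 77 + Z, so Z = 1.
A = 1 and Z = 1 is ¹H — a proton.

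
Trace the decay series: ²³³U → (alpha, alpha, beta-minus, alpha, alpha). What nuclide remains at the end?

At-217

Start: (A, Z) = (233, 92).
After α: (229, 90).
After α: (225, 88).
After β⁻: (225, 89).
After α: (221, 87).
After α: (217, 85).
Z = 85 is astatine.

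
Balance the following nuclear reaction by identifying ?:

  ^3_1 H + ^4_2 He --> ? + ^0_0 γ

Conserve mass number: 3 + 4 = A + 0, so A = 7.
Conserve atomic number: 1 + 2 = Z + 0, so Z = 3.
Z = 3 is lithium, so the species is ^7_3 Li.

Li-7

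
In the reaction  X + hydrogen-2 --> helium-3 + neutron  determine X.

Conserve mass number: A + 2 = 3 + 1, so A = 2.
Conserve atomic number: Z + 1 = 2 + 0, so Z = 1.
A = 2 and Z = 1 is hydrogen-2 — a deuteron.

deuteron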